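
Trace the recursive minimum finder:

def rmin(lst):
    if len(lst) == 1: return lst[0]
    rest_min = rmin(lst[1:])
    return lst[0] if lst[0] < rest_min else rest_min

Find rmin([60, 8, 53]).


rmin([60, 8, 53]): compare 60 with rmin([8, 53])
rmin([8, 53]): compare 8 with rmin([53])
rmin([53]) = 53  (base case)
Compare 8 with 53 -> 8
Compare 60 with 8 -> 8

8


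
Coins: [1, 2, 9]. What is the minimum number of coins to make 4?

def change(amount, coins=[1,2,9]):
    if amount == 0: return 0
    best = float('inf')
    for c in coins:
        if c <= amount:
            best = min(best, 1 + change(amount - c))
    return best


Building up with DP:
change(0) = 0
change(1) = min(1+change(0)=1+0=1) = 1
change(2) = min(1+change(1)=1+1=2, 1+change(0)=1+0=1) = 1
change(3) = min(1+change(2)=1+1=2, 1+change(1)=1+1=2) = 2
change(4) = min(1+change(3)=1+2=3, 1+change(2)=1+1=2) = 2

2


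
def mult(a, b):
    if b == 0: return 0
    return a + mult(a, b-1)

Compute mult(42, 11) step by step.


mult(42, 11) = 42 + mult(42, 10)
mult(42, 10) = 42 + mult(42, 9)
mult(42, 9) = 42 + mult(42, 8)
mult(42, 8) = 42 + mult(42, 7)
mult(42, 7) = 42 + mult(42, 6)
mult(42, 6) = 42 + mult(42, 5)
mult(42, 5) = 42 + mult(42, 4)
mult(42, 4) = 42 + mult(42, 3)
mult(42, 3) = 42 + mult(42, 2)
mult(42, 2) = 42 + mult(42, 1)
mult(42, 1) = 42 + mult(42, 0)
mult(42, 0) = 0  (base case)
Total: 42 + 42 + 42 + 42 + 42 + 42 + 42 + 42 + 42 + 42 + 42 + 0 = 462

462


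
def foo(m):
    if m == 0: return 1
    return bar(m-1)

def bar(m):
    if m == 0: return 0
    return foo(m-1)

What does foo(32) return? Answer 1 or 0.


foo(32) = bar(31)
bar(31) = foo(30)
foo(30) = bar(29)
bar(29) = foo(28)
foo(28) = bar(27)
bar(27) = foo(26)
foo(26) = bar(25)
bar(25) = foo(24)
foo(24) = bar(23)
bar(23) = foo(22)
foo(22) = bar(21)
bar(21) = foo(20)
foo(20) = bar(19)
bar(19) = foo(18)
foo(18) = bar(17)
bar(17) = foo(16)
foo(16) = bar(15)
bar(15) = foo(14)
foo(14) = bar(13)
bar(13) = foo(12)
foo(12) = bar(11)
bar(11) = foo(10)
foo(10) = bar(9)
bar(9) = foo(8)
foo(8) = bar(7)
bar(7) = foo(6)
foo(6) = bar(5)
bar(5) = foo(4)
foo(4) = bar(3)
bar(3) = foo(2)
foo(2) = bar(1)
bar(1) = foo(0)
foo(0) = 1  (base case)
Result: 1

1


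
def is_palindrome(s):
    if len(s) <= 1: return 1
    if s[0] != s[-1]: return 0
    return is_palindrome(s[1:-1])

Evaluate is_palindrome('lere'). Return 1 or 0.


is_palindrome('lere'): s[0]='l' != s[-1]='e' -> return 0
Result: 0 (not a palindrome)

0


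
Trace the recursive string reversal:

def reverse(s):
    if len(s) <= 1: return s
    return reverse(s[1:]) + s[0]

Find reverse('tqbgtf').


reverse('tqbgtf') = reverse('qbgtf') + 't'
reverse('qbgtf') = reverse('bgtf') + 'q'
reverse('bgtf') = reverse('gtf') + 'b'
reverse('gtf') = reverse('tf') + 'g'
reverse('tf') = reverse('f') + 't'
reverse('f') = 'f'  (base case)
Concatenating: 'f' + 't' + 'g' + 'b' + 'q' + 't' = 'ftgbqt'

ftgbqt


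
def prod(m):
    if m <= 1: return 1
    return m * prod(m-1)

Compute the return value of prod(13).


prod(13)
= 13 * prod(12)
= 13 * 12 * prod(11)
= 13 * 12 * 11 * prod(10)
= 13 * 12 * 11 * 10 * prod(9)
= 13 * 12 * 11 * 10 * 9 * prod(8)
= 13 * 12 * 11 * 10 * 9 * 8 * prod(7)
= 13 * 12 * 11 * 10 * 9 * 8 * 7 * prod(6)
= 13 * 12 * 11 * 10 * 9 * 8 * 7 * 6 * prod(5)
= 13 * 12 * 11 * 10 * 9 * 8 * 7 * 6 * 5 * prod(4)
= 13 * 12 * 11 * 10 * 9 * 8 * 7 * 6 * 5 * 4 * prod(3)
= 13 * 12 * 11 * 10 * 9 * 8 * 7 * 6 * 5 * 4 * 3 * prod(2)
= 13 * 12 * 11 * 10 * 9 * 8 * 7 * 6 * 5 * 4 * 3 * 2 * prod(1)
= 13 * 12 * 11 * 10 * 9 * 8 * 7 * 6 * 5 * 4 * 3 * 2 * 1
= 6227020800

6227020800


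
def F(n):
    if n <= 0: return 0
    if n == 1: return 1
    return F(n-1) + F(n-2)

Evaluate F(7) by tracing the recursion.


Computing F(7) bottom-up:
F(0) = 0
F(1) = 1
F(2) = F(1) + F(0) = 1 + 0 = 1
F(3) = F(2) + F(1) = 1 + 1 = 2
F(4) = F(3) + F(2) = 2 + 1 = 3
F(5) = F(4) + F(3) = 3 + 2 = 5
F(6) = F(5) + F(4) = 5 + 3 = 8
F(7) = F(6) + F(5) = 8 + 5 = 13

13


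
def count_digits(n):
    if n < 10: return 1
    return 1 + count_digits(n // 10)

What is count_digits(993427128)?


count_digits(993427128) = 1 + count_digits(99342712)
count_digits(99342712) = 1 + count_digits(9934271)
count_digits(9934271) = 1 + count_digits(993427)
count_digits(993427) = 1 + count_digits(99342)
count_digits(99342) = 1 + count_digits(9934)
count_digits(9934) = 1 + count_digits(993)
count_digits(993) = 1 + count_digits(99)
count_digits(99) = 1 + count_digits(9)
count_digits(9) = 1  (base case: 9 < 10)
Unwinding: 1 + 1 + 1 + 1 + 1 + 1 + 1 + 1 + 1 = 9

9


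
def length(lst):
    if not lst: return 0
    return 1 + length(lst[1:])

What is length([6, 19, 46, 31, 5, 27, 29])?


length([6, 19, 46, 31, 5, 27, 29]) = 1 + length([19, 46, 31, 5, 27, 29])
length([19, 46, 31, 5, 27, 29]) = 1 + length([46, 31, 5, 27, 29])
length([46, 31, 5, 27, 29]) = 1 + length([31, 5, 27, 29])
length([31, 5, 27, 29]) = 1 + length([5, 27, 29])
length([5, 27, 29]) = 1 + length([27, 29])
length([27, 29]) = 1 + length([29])
length([29]) = 1 + length([])
length([]) = 0  (base case)
Unwinding: 1 + 1 + 1 + 1 + 1 + 1 + 1 + 0 = 7

7


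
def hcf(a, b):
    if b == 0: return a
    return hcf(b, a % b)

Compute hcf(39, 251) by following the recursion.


hcf(39, 251) = hcf(251, 39)
hcf(251, 39) = hcf(39, 17)
hcf(39, 17) = hcf(17, 5)
hcf(17, 5) = hcf(5, 2)
hcf(5, 2) = hcf(2, 1)
hcf(2, 1) = hcf(1, 0)
hcf(1, 0) = 1  (base case)

1


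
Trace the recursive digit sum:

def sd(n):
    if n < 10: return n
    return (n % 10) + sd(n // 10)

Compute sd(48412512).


sd(48412512) = 2 + sd(4841251)
sd(4841251) = 1 + sd(484125)
sd(484125) = 5 + sd(48412)
sd(48412) = 2 + sd(4841)
sd(4841) = 1 + sd(484)
sd(484) = 4 + sd(48)
sd(48) = 8 + sd(4)
sd(4) = 4  (base case)
Total: 2 + 1 + 5 + 2 + 1 + 4 + 8 + 4 = 27

27


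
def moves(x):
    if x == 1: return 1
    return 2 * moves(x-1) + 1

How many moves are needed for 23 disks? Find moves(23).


moves(23) = 2 * moves(22) + 1
moves(22) = 2 * moves(21) + 1
moves(21) = 2 * moves(20) + 1
moves(20) = 2 * moves(19) + 1
moves(19) = 2 * moves(18) + 1
moves(18) = 2 * moves(17) + 1
moves(17) = 2 * moves(16) + 1
moves(16) = 2 * moves(15) + 1
moves(15) = 2 * moves(14) + 1
moves(14) = 2 * moves(13) + 1
moves(13) = 2 * moves(12) + 1
moves(12) = 2 * moves(11) + 1
moves(11) = 2 * moves(10) + 1
moves(10) = 2 * moves(9) + 1
moves(9) = 2 * moves(8) + 1
moves(8) = 2 * moves(7) + 1
moves(7) = 2 * moves(6) + 1
moves(6) = 2 * moves(5) + 1
moves(5) = 2 * moves(4) + 1
moves(4) = 2 * moves(3) + 1
moves(3) = 2 * moves(2) + 1
moves(2) = 2 * moves(1) + 1
moves(1) = 1  (base case)
moves(2) = 2 * 1 + 1 = 3
moves(3) = 2 * 3 + 1 = 7
moves(4) = 2 * 7 + 1 = 15
moves(5) = 2 * 15 + 1 = 31
moves(6) = 2 * 31 + 1 = 63
moves(7) = 2 * 63 + 1 = 127
moves(8) = 2 * 127 + 1 = 255
moves(9) = 2 * 255 + 1 = 511
moves(10) = 2 * 511 + 1 = 1023
moves(11) = 2 * 1023 + 1 = 2047
moves(12) = 2 * 2047 + 1 = 4095
moves(13) = 2 * 4095 + 1 = 8191
moves(14) = 2 * 8191 + 1 = 16383
moves(15) = 2 * 16383 + 1 = 32767
moves(16) = 2 * 32767 + 1 = 65535
moves(17) = 2 * 65535 + 1 = 131071
moves(18) = 2 * 131071 + 1 = 262143
moves(19) = 2 * 262143 + 1 = 524287
moves(20) = 2 * 524287 + 1 = 1048575
moves(21) = 2 * 1048575 + 1 = 2097151
moves(22) = 2 * 2097151 + 1 = 4194303
moves(23) = 2 * 4194303 + 1 = 8388607

8388607


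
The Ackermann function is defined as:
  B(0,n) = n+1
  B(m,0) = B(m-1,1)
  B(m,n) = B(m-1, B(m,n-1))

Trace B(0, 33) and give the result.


B(0, 33) = 34
Result: B(0, 33) = 34

34


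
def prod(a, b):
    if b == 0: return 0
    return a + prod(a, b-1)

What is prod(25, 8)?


prod(25, 8) = 25 + prod(25, 7)
prod(25, 7) = 25 + prod(25, 6)
prod(25, 6) = 25 + prod(25, 5)
prod(25, 5) = 25 + prod(25, 4)
prod(25, 4) = 25 + prod(25, 3)
prod(25, 3) = 25 + prod(25, 2)
prod(25, 2) = 25 + prod(25, 1)
prod(25, 1) = 25 + prod(25, 0)
prod(25, 0) = 0  (base case)
Total: 25 + 25 + 25 + 25 + 25 + 25 + 25 + 25 + 0 = 200

200


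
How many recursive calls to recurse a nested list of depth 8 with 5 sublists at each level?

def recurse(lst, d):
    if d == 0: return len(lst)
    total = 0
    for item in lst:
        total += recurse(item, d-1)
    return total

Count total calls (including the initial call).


At depth 0 (root): 1 call
At depth 1: each of 1 parents calls recurse on 5 children = 5 calls
At depth 2: each of 5 parents calls recurse on 5 children = 25 calls
At depth 3: each of 25 parents calls recurse on 5 children = 125 calls
At depth 4: each of 125 parents calls recurse on 5 children = 625 calls
At depth 5: each of 625 parents calls recurse on 5 children = 3125 calls
At depth 6: each of 3125 parents calls recurse on 5 children = 15625 calls
At depth 7: each of 15625 parents calls recurse on 5 children = 78125 calls
At depth 8: each of 78125 parents calls recurse on 5 children = 390625 calls
Total: 1 + 5 + 25 + 125 + 625 + 3125 + 15625 + 78125 + 390625 = 488281

488281


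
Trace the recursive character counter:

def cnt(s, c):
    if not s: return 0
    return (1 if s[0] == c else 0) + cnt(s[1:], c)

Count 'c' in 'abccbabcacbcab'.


s[0]='a' != 'c' -> 0
s[0]='b' != 'c' -> 0
s[0]='c' == 'c' -> 1
s[0]='c' == 'c' -> 1
s[0]='b' != 'c' -> 0
s[0]='a' != 'c' -> 0
s[0]='b' != 'c' -> 0
s[0]='c' == 'c' -> 1
s[0]='a' != 'c' -> 0
s[0]='c' == 'c' -> 1
s[0]='b' != 'c' -> 0
s[0]='c' == 'c' -> 1
s[0]='a' != 'c' -> 0
s[0]='b' != 'c' -> 0
Sum: 0 + 0 + 1 + 1 + 0 + 0 + 0 + 1 + 0 + 1 + 0 + 1 + 0 + 0 = 5

5


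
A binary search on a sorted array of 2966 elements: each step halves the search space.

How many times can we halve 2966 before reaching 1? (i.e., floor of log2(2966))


2966 / 2 = 1483
1483 / 2 = 741
741 / 2 = 370
370 / 2 = 185
185 / 2 = 92
92 / 2 = 46
46 / 2 = 23
23 / 2 = 11
11 / 2 = 5
5 / 2 = 2
2 / 2 = 1
Reached 1 after 11 halvings

11


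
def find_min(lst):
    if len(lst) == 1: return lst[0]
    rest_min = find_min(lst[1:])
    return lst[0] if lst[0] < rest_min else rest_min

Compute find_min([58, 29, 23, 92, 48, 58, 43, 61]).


find_min([58, 29, 23, 92, 48, 58, 43, 61]): compare 58 with find_min([29, 23, 92, 48, 58, 43, 61])
find_min([29, 23, 92, 48, 58, 43, 61]): compare 29 with find_min([23, 92, 48, 58, 43, 61])
find_min([23, 92, 48, 58, 43, 61]): compare 23 with find_min([92, 48, 58, 43, 61])
find_min([92, 48, 58, 43, 61]): compare 92 with find_min([48, 58, 43, 61])
find_min([48, 58, 43, 61]): compare 48 with find_min([58, 43, 61])
find_min([58, 43, 61]): compare 58 with find_min([43, 61])
find_min([43, 61]): compare 43 with find_min([61])
find_min([61]) = 61  (base case)
Compare 43 with 61 -> 43
Compare 58 with 43 -> 43
Compare 48 with 43 -> 43
Compare 92 with 43 -> 43
Compare 23 with 43 -> 23
Compare 29 with 23 -> 23
Compare 58 with 23 -> 23

23


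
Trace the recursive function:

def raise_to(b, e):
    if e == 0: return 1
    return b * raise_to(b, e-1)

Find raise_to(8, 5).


raise_to(8, 5)
= 8 * raise_to(8, 4)
= 8 * 8 * raise_to(8, 3)
= 8 * 8 * 8 * raise_to(8, 2)
= 8 * 8 * 8 * 8 * raise_to(8, 1)
= 8 * 8 * 8 * 8 * 8 * raise_to(8, 0)
= 8 * 8 * 8 * 8 * 8 * 1
= 32768

32768


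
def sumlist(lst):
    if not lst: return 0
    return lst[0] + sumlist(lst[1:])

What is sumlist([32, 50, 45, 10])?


sumlist([32, 50, 45, 10]) = 32 + sumlist([50, 45, 10])
sumlist([50, 45, 10]) = 50 + sumlist([45, 10])
sumlist([45, 10]) = 45 + sumlist([10])
sumlist([10]) = 10 + sumlist([])
sumlist([]) = 0  (base case)
Total: 32 + 50 + 45 + 10 + 0 = 137

137


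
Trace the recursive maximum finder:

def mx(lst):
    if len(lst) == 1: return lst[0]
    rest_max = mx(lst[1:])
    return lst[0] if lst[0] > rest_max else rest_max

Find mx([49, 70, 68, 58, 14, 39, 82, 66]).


mx([49, 70, 68, 58, 14, 39, 82, 66]): compare 49 with mx([70, 68, 58, 14, 39, 82, 66])
mx([70, 68, 58, 14, 39, 82, 66]): compare 70 with mx([68, 58, 14, 39, 82, 66])
mx([68, 58, 14, 39, 82, 66]): compare 68 with mx([58, 14, 39, 82, 66])
mx([58, 14, 39, 82, 66]): compare 58 with mx([14, 39, 82, 66])
mx([14, 39, 82, 66]): compare 14 with mx([39, 82, 66])
mx([39, 82, 66]): compare 39 with mx([82, 66])
mx([82, 66]): compare 82 with mx([66])
mx([66]) = 66  (base case)
Compare 82 with 66 -> 82
Compare 39 with 82 -> 82
Compare 14 with 82 -> 82
Compare 58 with 82 -> 82
Compare 68 with 82 -> 82
Compare 70 with 82 -> 82
Compare 49 with 82 -> 82

82


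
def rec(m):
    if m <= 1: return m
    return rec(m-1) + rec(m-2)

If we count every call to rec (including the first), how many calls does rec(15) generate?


Let C(n) = total calls for rec(n)
C(0) = 1, C(1) = 1
C(2) = 1 + C(1) + C(0) = 1 + 1 + 1 = 3
C(3) = 1 + C(2) + C(1) = 1 + 3 + 1 = 5
C(4) = 1 + C(3) + C(2) = 1 + 5 + 3 = 9
C(5) = 1 + C(4) + C(3) = 1 + 9 + 5 = 15
C(6) = 1 + C(5) + C(4) = 1 + 15 + 9 = 25
C(7) = 1 + C(6) + C(5) = 1 + 25 + 15 = 41
C(8) = 1 + C(7) + C(6) = 1 + 41 + 25 = 67
C(9) = 1 + C(8) + C(7) = 1 + 67 + 41 = 109
C(10) = 1 + C(9) + C(8) = 1 + 109 + 67 = 177
C(11) = 1 + C(10) + C(9) = 1 + 177 + 109 = 287
C(12) = 1 + C(11) + C(10) = 1 + 287 + 177 = 465
C(13) = 1 + C(12) + C(11) = 1 + 465 + 287 = 753
C(14) = 1 + C(13) + C(12) = 1 + 753 + 465 = 1219
C(15) = 1 + C(14) + C(13) = 1 + 1219 + 753 = 1973

1973


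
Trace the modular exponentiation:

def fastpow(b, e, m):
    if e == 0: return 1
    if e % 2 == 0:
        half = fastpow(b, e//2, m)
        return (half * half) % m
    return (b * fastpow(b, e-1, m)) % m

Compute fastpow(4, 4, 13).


fastpow(4, 4, 13): e is even, compute fastpow(4, 2, 13)
  fastpow(4, 2, 13): e is even, compute fastpow(4, 1, 13)
    fastpow(4, 1, 13): e is odd, compute fastpow(4, 0, 13)
      fastpow(4, 0, 13) = 1
    (4 * 1) % 13 = 4
  half=4, (4*4) % 13 = 3
half=3, (3*3) % 13 = 9

9


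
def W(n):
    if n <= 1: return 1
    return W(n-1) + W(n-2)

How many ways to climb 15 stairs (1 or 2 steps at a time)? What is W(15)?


Building up from base cases:
W(0) = 1
W(1) = 1
W(2) = W(1) + W(0) = 1 + 1 = 2
W(3) = W(2) + W(1) = 2 + 1 = 3
W(4) = W(3) + W(2) = 3 + 2 = 5
W(5) = W(4) + W(3) = 5 + 3 = 8
W(6) = W(5) + W(4) = 8 + 5 = 13
W(7) = W(6) + W(5) = 13 + 8 = 21
W(8) = W(7) + W(6) = 21 + 13 = 34
W(9) = W(8) + W(7) = 34 + 21 = 55
W(10) = W(9) + W(8) = 55 + 34 = 89
W(11) = W(10) + W(9) = 89 + 55 = 144
W(12) = W(11) + W(10) = 144 + 89 = 233
W(13) = W(12) + W(11) = 233 + 144 = 377
W(14) = W(13) + W(12) = 377 + 233 = 610
W(15) = W(14) + W(13) = 610 + 377 = 987

987


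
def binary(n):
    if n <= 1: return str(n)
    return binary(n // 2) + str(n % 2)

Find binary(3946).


binary(3946) = binary(1973) + '0'
binary(1973) = binary(986) + '1'
binary(986) = binary(493) + '0'
binary(493) = binary(246) + '1'
binary(246) = binary(123) + '0'
binary(123) = binary(61) + '1'
binary(61) = binary(30) + '1'
binary(30) = binary(15) + '0'
binary(15) = binary(7) + '1'
binary(7) = binary(3) + '1'
binary(3) = binary(1) + '1'
binary(1) = '1'  (base case)
Concatenating: '1' + '1' + '1' + '1' + '0' + '1' + '1' + '0' + '1' + '0' + '1' + '0' = '111101101010'

111101101010


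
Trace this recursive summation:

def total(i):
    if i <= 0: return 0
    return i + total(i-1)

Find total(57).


total(57)
= 57 + 56 + 55 + 54 + 53 + 52 + 51 + 50 + 49 + 48 + 47 + 46 + 45 + 44 + 43 + 42 + 41 + 40 + 39 + 38 + 37 + 36 + 35 + 34 + 33 + 32 + 31 + 30 + 29 + 28 + 27 + 26 + 25 + 24 + 23 + 22 + 21 + 20 + 19 + 18 + 17 + 16 + 15 + 14 + 13 + 12 + 11 + 10 + 9 + 8 + 7 + 6 + 5 + 4 + 3 + 2 + 1 + total(0)
= 57 + 56 + 55 + 54 + 53 + 52 + 51 + 50 + 49 + 48 + 47 + 46 + 45 + 44 + 43 + 42 + 41 + 40 + 39 + 38 + 37 + 36 + 35 + 34 + 33 + 32 + 31 + 30 + 29 + 28 + 27 + 26 + 25 + 24 + 23 + 22 + 21 + 20 + 19 + 18 + 17 + 16 + 15 + 14 + 13 + 12 + 11 + 10 + 9 + 8 + 7 + 6 + 5 + 4 + 3 + 2 + 1 + 0
= 1653

1653


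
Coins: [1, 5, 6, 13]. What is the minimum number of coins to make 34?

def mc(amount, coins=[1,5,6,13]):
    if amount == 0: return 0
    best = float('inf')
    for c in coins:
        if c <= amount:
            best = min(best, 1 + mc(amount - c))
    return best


Building up with DP:
mc(0) = 0
mc(1) = min(1+mc(0)=1+0=1) = 1
mc(2) = min(1+mc(1)=1+1=2) = 2
mc(3) = min(1+mc(2)=1+2=3) = 3
mc(4) = min(1+mc(3)=1+3=4) = 4
mc(5) = min(1+mc(4)=1+4=5, 1+mc(0)=1+0=1) = 1
mc(6) = min(1+mc(5)=1+1=2, 1+mc(1)=1+1=2, 1+mc(0)=1+0=1) = 1
mc(7) = min(1+mc(6)=1+1=2, 1+mc(2)=1+2=3, 1+mc(1)=1+1=2) = 2
mc(8) = min(1+mc(7)=1+2=3, 1+mc(3)=1+3=4, 1+mc(2)=1+2=3) = 3
mc(9) = min(1+mc(8)=1+3=4, 1+mc(4)=1+4=5, 1+mc(3)=1+3=4) = 4
mc(10) = min(1+mc(9)=1+4=5, 1+mc(5)=1+1=2, 1+mc(4)=1+4=5) = 2
mc(11) = min(1+mc(10)=1+2=3, 1+mc(6)=1+1=2, 1+mc(5)=1+1=2) = 2
mc(12) = min(1+mc(11)=1+2=3, 1+mc(7)=1+2=3, 1+mc(6)=1+1=2) = 2
mc(13) = min(1+mc(12)=1+2=3, 1+mc(8)=1+3=4, 1+mc(7)=1+2=3, 1+mc(0)=1+0=1) = 1
mc(14) = min(1+mc(13)=1+1=2, 1+mc(9)=1+4=5, 1+mc(8)=1+3=4, 1+mc(1)=1+1=2) = 2
mc(15) = min(1+mc(14)=1+2=3, 1+mc(10)=1+2=3, 1+mc(9)=1+4=5, 1+mc(2)=1+2=3) = 3
mc(16) = min(1+mc(15)=1+3=4, 1+mc(11)=1+2=3, 1+mc(10)=1+2=3, 1+mc(3)=1+3=4) = 3
mc(17) = min(1+mc(16)=1+3=4, 1+mc(12)=1+2=3, 1+mc(11)=1+2=3, 1+mc(4)=1+4=5) = 3
mc(18) = min(1+mc(17)=1+3=4, 1+mc(13)=1+1=2, 1+mc(12)=1+2=3, 1+mc(5)=1+1=2) = 2
mc(19) = min(1+mc(18)=1+2=3, 1+mc(14)=1+2=3, 1+mc(13)=1+1=2, 1+mc(6)=1+1=2) = 2
mc(20) = min(1+mc(19)=1+2=3, 1+mc(15)=1+3=4, 1+mc(14)=1+2=3, 1+mc(7)=1+2=3) = 3
mc(21) = min(1+mc(20)=1+3=4, 1+mc(16)=1+3=4, 1+mc(15)=1+3=4, 1+mc(8)=1+3=4) = 4
mc(22) = min(1+mc(21)=1+4=5, 1+mc(17)=1+3=4, 1+mc(16)=1+3=4, 1+mc(9)=1+4=5) = 4
mc(23) = min(1+mc(22)=1+4=5, 1+mc(18)=1+2=3, 1+mc(17)=1+3=4, 1+mc(10)=1+2=3) = 3
mc(24) = min(1+mc(23)=1+3=4, 1+mc(19)=1+2=3, 1+mc(18)=1+2=3, 1+mc(11)=1+2=3) = 3
mc(25) = min(1+mc(24)=1+3=4, 1+mc(20)=1+3=4, 1+mc(19)=1+2=3, 1+mc(12)=1+2=3) = 3
mc(26) = min(1+mc(25)=1+3=4, 1+mc(21)=1+4=5, 1+mc(20)=1+3=4, 1+mc(13)=1+1=2) = 2
mc(27) = min(1+mc(26)=1+2=3, 1+mc(22)=1+4=5, 1+mc(21)=1+4=5, 1+mc(14)=1+2=3) = 3
mc(28) = min(1+mc(27)=1+3=4, 1+mc(23)=1+3=4, 1+mc(22)=1+4=5, 1+mc(15)=1+3=4) = 4
mc(29) = min(1+mc(28)=1+4=5, 1+mc(24)=1+3=4, 1+mc(23)=1+3=4, 1+mc(16)=1+3=4) = 4
mc(30) = min(1+mc(29)=1+4=5, 1+mc(25)=1+3=4, 1+mc(24)=1+3=4, 1+mc(17)=1+3=4) = 4
mc(31) = min(1+mc(30)=1+4=5, 1+mc(26)=1+2=3, 1+mc(25)=1+3=4, 1+mc(18)=1+2=3) = 3
mc(32) = min(1+mc(31)=1+3=4, 1+mc(27)=1+3=4, 1+mc(26)=1+2=3, 1+mc(19)=1+2=3) = 3
mc(33) = min(1+mc(32)=1+3=4, 1+mc(28)=1+4=5, 1+mc(27)=1+3=4, 1+mc(20)=1+3=4) = 4
mc(34) = min(1+mc(33)=1+4=5, 1+mc(29)=1+4=5, 1+mc(28)=1+4=5, 1+mc(21)=1+4=5) = 5

5


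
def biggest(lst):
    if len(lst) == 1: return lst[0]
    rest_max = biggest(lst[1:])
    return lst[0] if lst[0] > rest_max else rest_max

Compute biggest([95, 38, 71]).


biggest([95, 38, 71]): compare 95 with biggest([38, 71])
biggest([38, 71]): compare 38 with biggest([71])
biggest([71]) = 71  (base case)
Compare 38 with 71 -> 71
Compare 95 with 71 -> 95

95


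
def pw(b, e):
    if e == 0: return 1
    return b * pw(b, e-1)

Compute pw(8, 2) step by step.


pw(8, 2)
= 8 * pw(8, 1)
= 8 * 8 * pw(8, 0)
= 8 * 8 * 1
= 64

64


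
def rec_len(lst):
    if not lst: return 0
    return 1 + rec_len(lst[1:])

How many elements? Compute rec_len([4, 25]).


rec_len([4, 25]) = 1 + rec_len([25])
rec_len([25]) = 1 + rec_len([])
rec_len([]) = 0  (base case)
Unwinding: 1 + 1 + 0 = 2

2


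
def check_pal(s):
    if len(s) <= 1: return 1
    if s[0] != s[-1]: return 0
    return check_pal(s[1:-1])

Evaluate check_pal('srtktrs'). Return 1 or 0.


check_pal('srtktrs'): s[0]='s' == s[-1]='s' -> check check_pal('rtktr')
check_pal('rtktr'): s[0]='r' == s[-1]='r' -> check check_pal('tkt')
check_pal('tkt'): s[0]='t' == s[-1]='t' -> check check_pal('k')
check_pal('k'): len <= 1 -> return 1  (base case)
Result: 1 (palindrome)

1


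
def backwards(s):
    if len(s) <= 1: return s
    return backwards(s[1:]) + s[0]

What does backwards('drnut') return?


backwards('drnut') = backwards('rnut') + 'd'
backwards('rnut') = backwards('nut') + 'r'
backwards('nut') = backwards('ut') + 'n'
backwards('ut') = backwards('t') + 'u'
backwards('t') = 't'  (base case)
Concatenating: 't' + 'u' + 'n' + 'r' + 'd' = 'tunrd'

tunrd


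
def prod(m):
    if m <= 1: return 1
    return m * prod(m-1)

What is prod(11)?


prod(11)
= 11 * prod(10)
= 11 * 10 * prod(9)
= 11 * 10 * 9 * prod(8)
= 11 * 10 * 9 * 8 * prod(7)
= 11 * 10 * 9 * 8 * 7 * prod(6)
= 11 * 10 * 9 * 8 * 7 * 6 * prod(5)
= 11 * 10 * 9 * 8 * 7 * 6 * 5 * prod(4)
= 11 * 10 * 9 * 8 * 7 * 6 * 5 * 4 * prod(3)
= 11 * 10 * 9 * 8 * 7 * 6 * 5 * 4 * 3 * prod(2)
= 11 * 10 * 9 * 8 * 7 * 6 * 5 * 4 * 3 * 2 * prod(1)
= 11 * 10 * 9 * 8 * 7 * 6 * 5 * 4 * 3 * 2 * 1
= 39916800

39916800


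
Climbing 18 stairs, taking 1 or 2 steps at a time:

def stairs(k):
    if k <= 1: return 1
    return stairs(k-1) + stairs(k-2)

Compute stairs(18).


Building up from base cases:
stairs(0) = 1
stairs(1) = 1
stairs(2) = stairs(1) + stairs(0) = 1 + 1 = 2
stairs(3) = stairs(2) + stairs(1) = 2 + 1 = 3
stairs(4) = stairs(3) + stairs(2) = 3 + 2 = 5
stairs(5) = stairs(4) + stairs(3) = 5 + 3 = 8
stairs(6) = stairs(5) + stairs(4) = 8 + 5 = 13
stairs(7) = stairs(6) + stairs(5) = 13 + 8 = 21
stairs(8) = stairs(7) + stairs(6) = 21 + 13 = 34
stairs(9) = stairs(8) + stairs(7) = 34 + 21 = 55
stairs(10) = stairs(9) + stairs(8) = 55 + 34 = 89
stairs(11) = stairs(10) + stairs(9) = 89 + 55 = 144
stairs(12) = stairs(11) + stairs(10) = 144 + 89 = 233
stairs(13) = stairs(12) + stairs(11) = 233 + 144 = 377
stairs(14) = stairs(13) + stairs(12) = 377 + 233 = 610
stairs(15) = stairs(14) + stairs(13) = 610 + 377 = 987
stairs(16) = stairs(15) + stairs(14) = 987 + 610 = 1597
stairs(17) = stairs(16) + stairs(15) = 1597 + 987 = 2584
stairs(18) = stairs(17) + stairs(16) = 2584 + 1597 = 4181

4181


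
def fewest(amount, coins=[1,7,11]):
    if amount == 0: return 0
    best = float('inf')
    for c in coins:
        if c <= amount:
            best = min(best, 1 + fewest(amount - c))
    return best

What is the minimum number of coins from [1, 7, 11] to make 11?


Building up with DP:
fewest(0) = 0
fewest(1) = min(1+fewest(0)=1+0=1) = 1
fewest(2) = min(1+fewest(1)=1+1=2) = 2
fewest(3) = min(1+fewest(2)=1+2=3) = 3
fewest(4) = min(1+fewest(3)=1+3=4) = 4
fewest(5) = min(1+fewest(4)=1+4=5) = 5
fewest(6) = min(1+fewest(5)=1+5=6) = 6
fewest(7) = min(1+fewest(6)=1+6=7, 1+fewest(0)=1+0=1) = 1
fewest(8) = min(1+fewest(7)=1+1=2, 1+fewest(1)=1+1=2) = 2
fewest(9) = min(1+fewest(8)=1+2=3, 1+fewest(2)=1+2=3) = 3
fewest(10) = min(1+fewest(9)=1+3=4, 1+fewest(3)=1+3=4) = 4
fewest(11) = min(1+fewest(10)=1+4=5, 1+fewest(4)=1+4=5, 1+fewest(0)=1+0=1) = 1

1


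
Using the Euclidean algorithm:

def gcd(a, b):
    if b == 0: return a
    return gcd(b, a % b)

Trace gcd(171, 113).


gcd(171, 113) = gcd(113, 58)
gcd(113, 58) = gcd(58, 55)
gcd(58, 55) = gcd(55, 3)
gcd(55, 3) = gcd(3, 1)
gcd(3, 1) = gcd(1, 0)
gcd(1, 0) = 1  (base case)

1


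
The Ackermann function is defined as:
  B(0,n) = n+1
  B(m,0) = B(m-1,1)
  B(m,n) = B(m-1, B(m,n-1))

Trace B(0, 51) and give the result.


B(0, 51) = 52
Result: B(0, 51) = 52

52


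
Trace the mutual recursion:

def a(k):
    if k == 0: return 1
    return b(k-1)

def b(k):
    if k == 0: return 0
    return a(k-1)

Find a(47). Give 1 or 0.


a(47) = b(46)
b(46) = a(45)
a(45) = b(44)
b(44) = a(43)
a(43) = b(42)
b(42) = a(41)
a(41) = b(40)
b(40) = a(39)
a(39) = b(38)
b(38) = a(37)
a(37) = b(36)
b(36) = a(35)
a(35) = b(34)
b(34) = a(33)
a(33) = b(32)
b(32) = a(31)
a(31) = b(30)
b(30) = a(29)
a(29) = b(28)
b(28) = a(27)
a(27) = b(26)
b(26) = a(25)
a(25) = b(24)
b(24) = a(23)
a(23) = b(22)
b(22) = a(21)
a(21) = b(20)
b(20) = a(19)
a(19) = b(18)
b(18) = a(17)
a(17) = b(16)
b(16) = a(15)
a(15) = b(14)
b(14) = a(13)
a(13) = b(12)
b(12) = a(11)
a(11) = b(10)
b(10) = a(9)
a(9) = b(8)
b(8) = a(7)
a(7) = b(6)
b(6) = a(5)
a(5) = b(4)
b(4) = a(3)
a(3) = b(2)
b(2) = a(1)
a(1) = b(0)
b(0) = 0  (base case)
Result: 0

0


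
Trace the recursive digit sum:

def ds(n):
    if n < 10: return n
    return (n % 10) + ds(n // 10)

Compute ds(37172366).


ds(37172366) = 6 + ds(3717236)
ds(3717236) = 6 + ds(371723)
ds(371723) = 3 + ds(37172)
ds(37172) = 2 + ds(3717)
ds(3717) = 7 + ds(371)
ds(371) = 1 + ds(37)
ds(37) = 7 + ds(3)
ds(3) = 3  (base case)
Total: 6 + 6 + 3 + 2 + 7 + 1 + 7 + 3 = 35

35


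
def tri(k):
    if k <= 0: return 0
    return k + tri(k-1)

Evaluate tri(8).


tri(8)
= 8 + 7 + 6 + 5 + 4 + 3 + 2 + 1 + tri(0)
= 8 + 7 + 6 + 5 + 4 + 3 + 2 + 1 + 0
= 36

36


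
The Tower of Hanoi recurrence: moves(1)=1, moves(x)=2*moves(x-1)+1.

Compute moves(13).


moves(13) = 2 * moves(12) + 1
moves(12) = 2 * moves(11) + 1
moves(11) = 2 * moves(10) + 1
moves(10) = 2 * moves(9) + 1
moves(9) = 2 * moves(8) + 1
moves(8) = 2 * moves(7) + 1
moves(7) = 2 * moves(6) + 1
moves(6) = 2 * moves(5) + 1
moves(5) = 2 * moves(4) + 1
moves(4) = 2 * moves(3) + 1
moves(3) = 2 * moves(2) + 1
moves(2) = 2 * moves(1) + 1
moves(1) = 1  (base case)
moves(2) = 2 * 1 + 1 = 3
moves(3) = 2 * 3 + 1 = 7
moves(4) = 2 * 7 + 1 = 15
moves(5) = 2 * 15 + 1 = 31
moves(6) = 2 * 31 + 1 = 63
moves(7) = 2 * 63 + 1 = 127
moves(8) = 2 * 127 + 1 = 255
moves(9) = 2 * 255 + 1 = 511
moves(10) = 2 * 511 + 1 = 1023
moves(11) = 2 * 1023 + 1 = 2047
moves(12) = 2 * 2047 + 1 = 4095
moves(13) = 2 * 4095 + 1 = 8191

8191


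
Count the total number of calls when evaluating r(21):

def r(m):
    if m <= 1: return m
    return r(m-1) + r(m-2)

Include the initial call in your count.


Let C(n) = total calls for r(n)
C(0) = 1, C(1) = 1
C(2) = 1 + C(1) + C(0) = 1 + 1 + 1 = 3
C(3) = 1 + C(2) + C(1) = 1 + 3 + 1 = 5
C(4) = 1 + C(3) + C(2) = 1 + 5 + 3 = 9
C(5) = 1 + C(4) + C(3) = 1 + 9 + 5 = 15
C(6) = 1 + C(5) + C(4) = 1 + 15 + 9 = 25
C(7) = 1 + C(6) + C(5) = 1 + 25 + 15 = 41
C(8) = 1 + C(7) + C(6) = 1 + 41 + 25 = 67
C(9) = 1 + C(8) + C(7) = 1 + 67 + 41 = 109
C(10) = 1 + C(9) + C(8) = 1 + 109 + 67 = 177
C(11) = 1 + C(10) + C(9) = 1 + 177 + 109 = 287
C(12) = 1 + C(11) + C(10) = 1 + 287 + 177 = 465
C(13) = 1 + C(12) + C(11) = 1 + 465 + 287 = 753
C(14) = 1 + C(13) + C(12) = 1 + 753 + 465 = 1219
C(15) = 1 + C(14) + C(13) = 1 + 1219 + 753 = 1973
C(16) = 1 + C(15) + C(14) = 1 + 1973 + 1219 = 3193
C(17) = 1 + C(16) + C(15) = 1 + 3193 + 1973 = 5167
C(18) = 1 + C(17) + C(16) = 1 + 5167 + 3193 = 8361
C(19) = 1 + C(18) + C(17) = 1 + 8361 + 5167 = 13529
C(20) = 1 + C(19) + C(18) = 1 + 13529 + 8361 = 21891
C(21) = 1 + C(20) + C(19) = 1 + 21891 + 13529 = 35421

35421


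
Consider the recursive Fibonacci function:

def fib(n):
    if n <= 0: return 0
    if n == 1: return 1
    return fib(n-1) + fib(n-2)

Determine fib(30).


Computing fib(30) bottom-up:
fib(0) = 0
fib(1) = 1
fib(2) = fib(1) + fib(0) = 1 + 0 = 1
fib(3) = fib(2) + fib(1) = 1 + 1 = 2
fib(4) = fib(3) + fib(2) = 2 + 1 = 3
fib(5) = fib(4) + fib(3) = 3 + 2 = 5
fib(6) = fib(5) + fib(4) = 5 + 3 = 8
fib(7) = fib(6) + fib(5) = 8 + 5 = 13
fib(8) = fib(7) + fib(6) = 13 + 8 = 21
fib(9) = fib(8) + fib(7) = 21 + 13 = 34
fib(10) = fib(9) + fib(8) = 34 + 21 = 55
fib(11) = fib(10) + fib(9) = 55 + 34 = 89
fib(12) = fib(11) + fib(10) = 89 + 55 = 144
fib(13) = fib(12) + fib(11) = 144 + 89 = 233
fib(14) = fib(13) + fib(12) = 233 + 144 = 377
fib(15) = fib(14) + fib(13) = 377 + 233 = 610
fib(16) = fib(15) + fib(14) = 610 + 377 = 987
fib(17) = fib(16) + fib(15) = 987 + 610 = 1597
fib(18) = fib(17) + fib(16) = 1597 + 987 = 2584
fib(19) = fib(18) + fib(17) = 2584 + 1597 = 4181
fib(20) = fib(19) + fib(18) = 4181 + 2584 = 6765
fib(21) = fib(20) + fib(19) = 6765 + 4181 = 10946
fib(22) = fib(21) + fib(20) = 10946 + 6765 = 17711
fib(23) = fib(22) + fib(21) = 17711 + 10946 = 28657
fib(24) = fib(23) + fib(22) = 28657 + 17711 = 46368
fib(25) = fib(24) + fib(23) = 46368 + 28657 = 75025
fib(26) = fib(25) + fib(24) = 75025 + 46368 = 121393
fib(27) = fib(26) + fib(25) = 121393 + 75025 = 196418
fib(28) = fib(27) + fib(26) = 196418 + 121393 = 317811
fib(29) = fib(28) + fib(27) = 317811 + 196418 = 514229
fib(30) = fib(29) + fib(28) = 514229 + 317811 = 832040

832040


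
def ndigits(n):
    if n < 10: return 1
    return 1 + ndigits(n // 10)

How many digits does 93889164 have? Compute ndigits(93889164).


ndigits(93889164) = 1 + ndigits(9388916)
ndigits(9388916) = 1 + ndigits(938891)
ndigits(938891) = 1 + ndigits(93889)
ndigits(93889) = 1 + ndigits(9388)
ndigits(9388) = 1 + ndigits(938)
ndigits(938) = 1 + ndigits(93)
ndigits(93) = 1 + ndigits(9)
ndigits(9) = 1  (base case: 9 < 10)
Unwinding: 1 + 1 + 1 + 1 + 1 + 1 + 1 + 1 = 8

8


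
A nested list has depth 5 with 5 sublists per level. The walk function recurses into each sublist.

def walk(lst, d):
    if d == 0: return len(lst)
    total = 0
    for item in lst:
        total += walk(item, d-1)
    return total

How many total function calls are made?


At depth 0 (root): 1 call
At depth 1: each of 1 parents calls walk on 5 children = 5 calls
At depth 2: each of 5 parents calls walk on 5 children = 25 calls
At depth 3: each of 25 parents calls walk on 5 children = 125 calls
At depth 4: each of 125 parents calls walk on 5 children = 625 calls
At depth 5: each of 625 parents calls walk on 5 children = 3125 calls
Total: 1 + 5 + 25 + 125 + 625 + 3125 = 3906

3906


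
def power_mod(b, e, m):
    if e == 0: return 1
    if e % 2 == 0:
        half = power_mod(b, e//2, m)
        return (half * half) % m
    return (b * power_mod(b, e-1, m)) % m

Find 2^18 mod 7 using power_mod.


power_mod(2, 18, 7): e is even, compute power_mod(2, 9, 7)
  power_mod(2, 9, 7): e is odd, compute power_mod(2, 8, 7)
    power_mod(2, 8, 7): e is even, compute power_mod(2, 4, 7)
      power_mod(2, 4, 7): e is even, compute power_mod(2, 2, 7)
        power_mod(2, 2, 7): e is even, compute power_mod(2, 1, 7)
          power_mod(2, 1, 7): e is odd, compute power_mod(2, 0, 7)
          power_mod(2, 0, 7) = 1
          (2 * 1) % 7 = 2
        half=2, (2*2) % 7 = 4
      half=4, (4*4) % 7 = 2
    half=2, (2*2) % 7 = 4
  (2 * 4) % 7 = 1
half=1, (1*1) % 7 = 1

1


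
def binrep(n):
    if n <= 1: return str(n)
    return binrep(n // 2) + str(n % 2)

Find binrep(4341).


binrep(4341) = binrep(2170) + '1'
binrep(2170) = binrep(1085) + '0'
binrep(1085) = binrep(542) + '1'
binrep(542) = binrep(271) + '0'
binrep(271) = binrep(135) + '1'
binrep(135) = binrep(67) + '1'
binrep(67) = binrep(33) + '1'
binrep(33) = binrep(16) + '1'
binrep(16) = binrep(8) + '0'
binrep(8) = binrep(4) + '0'
binrep(4) = binrep(2) + '0'
binrep(2) = binrep(1) + '0'
binrep(1) = '1'  (base case)
Concatenating: '1' + '0' + '0' + '0' + '0' + '1' + '1' + '1' + '1' + '0' + '1' + '0' + '1' = '1000011110101'

1000011110101


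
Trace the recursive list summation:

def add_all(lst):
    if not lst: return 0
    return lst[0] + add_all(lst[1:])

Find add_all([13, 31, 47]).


add_all([13, 31, 47]) = 13 + add_all([31, 47])
add_all([31, 47]) = 31 + add_all([47])
add_all([47]) = 47 + add_all([])
add_all([]) = 0  (base case)
Total: 13 + 31 + 47 + 0 = 91

91


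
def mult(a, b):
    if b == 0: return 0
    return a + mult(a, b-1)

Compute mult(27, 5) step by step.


mult(27, 5) = 27 + mult(27, 4)
mult(27, 4) = 27 + mult(27, 3)
mult(27, 3) = 27 + mult(27, 2)
mult(27, 2) = 27 + mult(27, 1)
mult(27, 1) = 27 + mult(27, 0)
mult(27, 0) = 0  (base case)
Total: 27 + 27 + 27 + 27 + 27 + 0 = 135

135


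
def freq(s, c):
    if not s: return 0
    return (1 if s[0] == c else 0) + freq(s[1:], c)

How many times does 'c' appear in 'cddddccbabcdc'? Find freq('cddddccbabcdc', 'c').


s[0]='c' == 'c' -> 1
s[0]='d' != 'c' -> 0
s[0]='d' != 'c' -> 0
s[0]='d' != 'c' -> 0
s[0]='d' != 'c' -> 0
s[0]='c' == 'c' -> 1
s[0]='c' == 'c' -> 1
s[0]='b' != 'c' -> 0
s[0]='a' != 'c' -> 0
s[0]='b' != 'c' -> 0
s[0]='c' == 'c' -> 1
s[0]='d' != 'c' -> 0
s[0]='c' == 'c' -> 1
Sum: 1 + 0 + 0 + 0 + 0 + 1 + 1 + 0 + 0 + 0 + 1 + 0 + 1 = 5

5


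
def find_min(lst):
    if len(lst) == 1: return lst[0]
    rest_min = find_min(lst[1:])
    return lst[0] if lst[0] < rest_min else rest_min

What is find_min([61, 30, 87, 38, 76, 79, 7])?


find_min([61, 30, 87, 38, 76, 79, 7]): compare 61 with find_min([30, 87, 38, 76, 79, 7])
find_min([30, 87, 38, 76, 79, 7]): compare 30 with find_min([87, 38, 76, 79, 7])
find_min([87, 38, 76, 79, 7]): compare 87 with find_min([38, 76, 79, 7])
find_min([38, 76, 79, 7]): compare 38 with find_min([76, 79, 7])
find_min([76, 79, 7]): compare 76 with find_min([79, 7])
find_min([79, 7]): compare 79 with find_min([7])
find_min([7]) = 7  (base case)
Compare 79 with 7 -> 7
Compare 76 with 7 -> 7
Compare 38 with 7 -> 7
Compare 87 with 7 -> 7
Compare 30 with 7 -> 7
Compare 61 with 7 -> 7

7


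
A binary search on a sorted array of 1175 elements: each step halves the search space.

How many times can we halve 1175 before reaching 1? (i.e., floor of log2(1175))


1175 / 2 = 587
587 / 2 = 293
293 / 2 = 146
146 / 2 = 73
73 / 2 = 36
36 / 2 = 18
18 / 2 = 9
9 / 2 = 4
4 / 2 = 2
2 / 2 = 1
Reached 1 after 10 halvings

10


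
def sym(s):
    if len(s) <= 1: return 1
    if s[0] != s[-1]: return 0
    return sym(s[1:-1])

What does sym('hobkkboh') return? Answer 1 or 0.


sym('hobkkboh'): s[0]='h' == s[-1]='h' -> check sym('obkkbo')
sym('obkkbo'): s[0]='o' == s[-1]='o' -> check sym('bkkb')
sym('bkkb'): s[0]='b' == s[-1]='b' -> check sym('kk')
sym('kk'): s[0]='k' == s[-1]='k' -> check sym('')
sym(''): len <= 1 -> return 1  (base case)
Result: 1 (palindrome)

1


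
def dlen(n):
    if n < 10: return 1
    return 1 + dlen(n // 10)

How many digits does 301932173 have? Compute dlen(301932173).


dlen(301932173) = 1 + dlen(30193217)
dlen(30193217) = 1 + dlen(3019321)
dlen(3019321) = 1 + dlen(301932)
dlen(301932) = 1 + dlen(30193)
dlen(30193) = 1 + dlen(3019)
dlen(3019) = 1 + dlen(301)
dlen(301) = 1 + dlen(30)
dlen(30) = 1 + dlen(3)
dlen(3) = 1  (base case: 3 < 10)
Unwinding: 1 + 1 + 1 + 1 + 1 + 1 + 1 + 1 + 1 = 9

9


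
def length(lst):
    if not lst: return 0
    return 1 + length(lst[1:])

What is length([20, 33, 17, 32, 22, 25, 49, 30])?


length([20, 33, 17, 32, 22, 25, 49, 30]) = 1 + length([33, 17, 32, 22, 25, 49, 30])
length([33, 17, 32, 22, 25, 49, 30]) = 1 + length([17, 32, 22, 25, 49, 30])
length([17, 32, 22, 25, 49, 30]) = 1 + length([32, 22, 25, 49, 30])
length([32, 22, 25, 49, 30]) = 1 + length([22, 25, 49, 30])
length([22, 25, 49, 30]) = 1 + length([25, 49, 30])
length([25, 49, 30]) = 1 + length([49, 30])
length([49, 30]) = 1 + length([30])
length([30]) = 1 + length([])
length([]) = 0  (base case)
Unwinding: 1 + 1 + 1 + 1 + 1 + 1 + 1 + 1 + 0 = 8

8


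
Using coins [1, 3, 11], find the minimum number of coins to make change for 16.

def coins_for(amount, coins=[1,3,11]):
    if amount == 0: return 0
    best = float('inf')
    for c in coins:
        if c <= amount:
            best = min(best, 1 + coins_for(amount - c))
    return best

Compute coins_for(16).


Building up with DP:
coins_for(0) = 0
coins_for(1) = min(1+coins_for(0)=1+0=1) = 1
coins_for(2) = min(1+coins_for(1)=1+1=2) = 2
coins_for(3) = min(1+coins_for(2)=1+2=3, 1+coins_for(0)=1+0=1) = 1
coins_for(4) = min(1+coins_for(3)=1+1=2, 1+coins_for(1)=1+1=2) = 2
coins_for(5) = min(1+coins_for(4)=1+2=3, 1+coins_for(2)=1+2=3) = 3
coins_for(6) = min(1+coins_for(5)=1+3=4, 1+coins_for(3)=1+1=2) = 2
coins_for(7) = min(1+coins_for(6)=1+2=3, 1+coins_for(4)=1+2=3) = 3
coins_for(8) = min(1+coins_for(7)=1+3=4, 1+coins_for(5)=1+3=4) = 4
coins_for(9) = min(1+coins_for(8)=1+4=5, 1+coins_for(6)=1+2=3) = 3
coins_for(10) = min(1+coins_for(9)=1+3=4, 1+coins_for(7)=1+3=4) = 4
coins_for(11) = min(1+coins_for(10)=1+4=5, 1+coins_for(8)=1+4=5, 1+coins_for(0)=1+0=1) = 1
coins_for(12) = min(1+coins_for(11)=1+1=2, 1+coins_for(9)=1+3=4, 1+coins_for(1)=1+1=2) = 2
coins_for(13) = min(1+coins_for(12)=1+2=3, 1+coins_for(10)=1+4=5, 1+coins_for(2)=1+2=3) = 3
coins_for(14) = min(1+coins_for(13)=1+3=4, 1+coins_for(11)=1+1=2, 1+coins_for(3)=1+1=2) = 2
coins_for(15) = min(1+coins_for(14)=1+2=3, 1+coins_for(12)=1+2=3, 1+coins_for(4)=1+2=3) = 3
coins_for(16) = min(1+coins_for(15)=1+3=4, 1+coins_for(13)=1+3=4, 1+coins_for(5)=1+3=4) = 4

4


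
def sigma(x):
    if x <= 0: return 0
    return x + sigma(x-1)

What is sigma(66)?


sigma(66)
= 66 + 65 + 64 + 63 + 62 + 61 + 60 + 59 + 58 + 57 + 56 + 55 + 54 + 53 + 52 + 51 + 50 + 49 + 48 + 47 + 46 + 45 + 44 + 43 + 42 + 41 + 40 + 39 + 38 + 37 + 36 + 35 + 34 + 33 + 32 + 31 + 30 + 29 + 28 + 27 + 26 + 25 + 24 + 23 + 22 + 21 + 20 + 19 + 18 + 17 + 16 + 15 + 14 + 13 + 12 + 11 + 10 + 9 + 8 + 7 + 6 + 5 + 4 + 3 + 2 + 1 + sigma(0)
= 66 + 65 + 64 + 63 + 62 + 61 + 60 + 59 + 58 + 57 + 56 + 55 + 54 + 53 + 52 + 51 + 50 + 49 + 48 + 47 + 46 + 45 + 44 + 43 + 42 + 41 + 40 + 39 + 38 + 37 + 36 + 35 + 34 + 33 + 32 + 31 + 30 + 29 + 28 + 27 + 26 + 25 + 24 + 23 + 22 + 21 + 20 + 19 + 18 + 17 + 16 + 15 + 14 + 13 + 12 + 11 + 10 + 9 + 8 + 7 + 6 + 5 + 4 + 3 + 2 + 1 + 0
= 2211

2211


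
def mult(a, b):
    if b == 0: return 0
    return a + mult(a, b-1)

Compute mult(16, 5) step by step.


mult(16, 5) = 16 + mult(16, 4)
mult(16, 4) = 16 + mult(16, 3)
mult(16, 3) = 16 + mult(16, 2)
mult(16, 2) = 16 + mult(16, 1)
mult(16, 1) = 16 + mult(16, 0)
mult(16, 0) = 0  (base case)
Total: 16 + 16 + 16 + 16 + 16 + 0 = 80

80


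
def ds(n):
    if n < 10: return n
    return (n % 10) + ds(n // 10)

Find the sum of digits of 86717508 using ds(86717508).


ds(86717508) = 8 + ds(8671750)
ds(8671750) = 0 + ds(867175)
ds(867175) = 5 + ds(86717)
ds(86717) = 7 + ds(8671)
ds(8671) = 1 + ds(867)
ds(867) = 7 + ds(86)
ds(86) = 6 + ds(8)
ds(8) = 8  (base case)
Total: 8 + 0 + 5 + 7 + 1 + 7 + 6 + 8 = 42

42


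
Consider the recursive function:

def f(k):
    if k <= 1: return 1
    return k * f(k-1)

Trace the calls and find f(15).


f(15)
= 15 * f(14)
= 15 * 14 * f(13)
= 15 * 14 * 13 * f(12)
= 15 * 14 * 13 * 12 * f(11)
= 15 * 14 * 13 * 12 * 11 * f(10)
= 15 * 14 * 13 * 12 * 11 * 10 * f(9)
= 15 * 14 * 13 * 12 * 11 * 10 * 9 * f(8)
= 15 * 14 * 13 * 12 * 11 * 10 * 9 * 8 * f(7)
= 15 * 14 * 13 * 12 * 11 * 10 * 9 * 8 * 7 * f(6)
= 15 * 14 * 13 * 12 * 11 * 10 * 9 * 8 * 7 * 6 * f(5)
= 15 * 14 * 13 * 12 * 11 * 10 * 9 * 8 * 7 * 6 * 5 * f(4)
= 15 * 14 * 13 * 12 * 11 * 10 * 9 * 8 * 7 * 6 * 5 * 4 * f(3)
= 15 * 14 * 13 * 12 * 11 * 10 * 9 * 8 * 7 * 6 * 5 * 4 * 3 * f(2)
= 15 * 14 * 13 * 12 * 11 * 10 * 9 * 8 * 7 * 6 * 5 * 4 * 3 * 2 * f(1)
= 15 * 14 * 13 * 12 * 11 * 10 * 9 * 8 * 7 * 6 * 5 * 4 * 3 * 2 * 1
= 1307674368000

1307674368000


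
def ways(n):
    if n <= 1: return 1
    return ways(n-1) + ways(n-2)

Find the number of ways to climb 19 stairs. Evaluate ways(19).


Building up from base cases:
ways(0) = 1
ways(1) = 1
ways(2) = ways(1) + ways(0) = 1 + 1 = 2
ways(3) = ways(2) + ways(1) = 2 + 1 = 3
ways(4) = ways(3) + ways(2) = 3 + 2 = 5
ways(5) = ways(4) + ways(3) = 5 + 3 = 8
ways(6) = ways(5) + ways(4) = 8 + 5 = 13
ways(7) = ways(6) + ways(5) = 13 + 8 = 21
ways(8) = ways(7) + ways(6) = 21 + 13 = 34
ways(9) = ways(8) + ways(7) = 34 + 21 = 55
ways(10) = ways(9) + ways(8) = 55 + 34 = 89
ways(11) = ways(10) + ways(9) = 89 + 55 = 144
ways(12) = ways(11) + ways(10) = 144 + 89 = 233
ways(13) = ways(12) + ways(11) = 233 + 144 = 377
ways(14) = ways(13) + ways(12) = 377 + 233 = 610
ways(15) = ways(14) + ways(13) = 610 + 377 = 987
ways(16) = ways(15) + ways(14) = 987 + 610 = 1597
ways(17) = ways(16) + ways(15) = 1597 + 987 = 2584
ways(18) = ways(17) + ways(16) = 2584 + 1597 = 4181
ways(19) = ways(18) + ways(17) = 4181 + 2584 = 6765

6765


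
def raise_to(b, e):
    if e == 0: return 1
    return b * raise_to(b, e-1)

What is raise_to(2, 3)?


raise_to(2, 3)
= 2 * raise_to(2, 2)
= 2 * 2 * raise_to(2, 1)
= 2 * 2 * 2 * raise_to(2, 0)
= 2 * 2 * 2 * 1
= 8

8


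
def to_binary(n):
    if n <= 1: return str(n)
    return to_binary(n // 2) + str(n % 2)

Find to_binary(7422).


to_binary(7422) = to_binary(3711) + '0'
to_binary(3711) = to_binary(1855) + '1'
to_binary(1855) = to_binary(927) + '1'
to_binary(927) = to_binary(463) + '1'
to_binary(463) = to_binary(231) + '1'
to_binary(231) = to_binary(115) + '1'
to_binary(115) = to_binary(57) + '1'
to_binary(57) = to_binary(28) + '1'
to_binary(28) = to_binary(14) + '0'
to_binary(14) = to_binary(7) + '0'
to_binary(7) = to_binary(3) + '1'
to_binary(3) = to_binary(1) + '1'
to_binary(1) = '1'  (base case)
Concatenating: '1' + '1' + '1' + '0' + '0' + '1' + '1' + '1' + '1' + '1' + '1' + '1' + '0' = '1110011111110'

1110011111110


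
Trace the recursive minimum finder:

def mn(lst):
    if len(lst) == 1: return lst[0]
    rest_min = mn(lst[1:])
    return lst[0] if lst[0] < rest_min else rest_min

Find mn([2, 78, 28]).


mn([2, 78, 28]): compare 2 with mn([78, 28])
mn([78, 28]): compare 78 with mn([28])
mn([28]) = 28  (base case)
Compare 78 with 28 -> 28
Compare 2 with 28 -> 2

2
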